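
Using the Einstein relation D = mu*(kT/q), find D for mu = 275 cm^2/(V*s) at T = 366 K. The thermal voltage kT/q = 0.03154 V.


Step 1: D = mu * (kT/q)
Step 2: D = 275 * 0.03154
Step 3: D = 8.67 cm^2/s

8.67


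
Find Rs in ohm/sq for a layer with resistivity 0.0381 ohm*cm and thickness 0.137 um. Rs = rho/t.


Step 1: Convert thickness to cm: t = 0.137 um = 1.3700e-05 cm
Step 2: Rs = rho / t = 0.0381 / 1.3700e-05
Step 3: Rs = 2781.0 ohm/sq

2781.0


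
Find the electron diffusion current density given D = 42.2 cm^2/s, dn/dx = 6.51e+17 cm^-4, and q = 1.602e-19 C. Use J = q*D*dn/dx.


Step 1: J = q * D * (dn/dx)
Step 2: J = 1.602e-19 * 42.2 * 6.51e+17
Step 3: J = 4.40e+00 A/cm^2

4.40e+00


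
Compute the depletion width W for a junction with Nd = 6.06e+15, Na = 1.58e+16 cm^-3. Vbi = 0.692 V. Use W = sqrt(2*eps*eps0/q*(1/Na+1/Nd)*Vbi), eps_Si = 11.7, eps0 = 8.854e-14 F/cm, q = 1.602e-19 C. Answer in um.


Step 1: 1/Na + 1/Nd = 1/1.58e+16 + 1/6.06e+15 = 2.28308e-16
Step 2: 2*eps*eps0/q = 2*11.7*8.854e-14/1.602e-19 = 1.293281e+07
Step 3: W^2 = 1.293281e+07 * 2.28308e-16 * 0.692 = 2.04324e-09
Step 4: W = sqrt(2.04324e-09) = 4.520e-05 cm = 0.452 um

0.452


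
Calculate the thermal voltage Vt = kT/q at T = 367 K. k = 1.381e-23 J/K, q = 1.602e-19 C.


Step 1: kT = 1.381e-23 * 367 = 5.06827e-21 J
Step 2: Vt = kT/q = 5.06827e-21 / 1.602e-19
Step 3: Vt = 0.03164 V

0.03164


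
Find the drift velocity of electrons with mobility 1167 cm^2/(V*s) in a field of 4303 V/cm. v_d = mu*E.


Step 1: v_d = mu * E
Step 2: v_d = 1167 * 4303 = 5021601
Step 3: v_d = 5.02e+06 cm/s

5.02e+06


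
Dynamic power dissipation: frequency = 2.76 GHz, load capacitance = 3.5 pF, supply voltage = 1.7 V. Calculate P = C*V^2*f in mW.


Step 1: V^2 = 1.7^2 = 2.89 V^2
Step 2: P = C*V^2*f = 3.5e-12 F * 2.89 * 2.76e9 Hz
Step 3: P = 2.79174e-02 W
Step 4: P = 27.917 mW

27.917


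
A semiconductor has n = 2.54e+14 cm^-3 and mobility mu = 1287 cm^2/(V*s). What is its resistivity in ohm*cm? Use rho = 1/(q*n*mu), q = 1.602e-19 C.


Step 1: sigma = q * n * mu = 1.602e-19 * 2.54e+14 * 1287 = 5.23691e-02 S/cm
Step 2: rho = 1 / sigma = 1 / 5.23691e-02 = 19.1 ohm*cm

19.1


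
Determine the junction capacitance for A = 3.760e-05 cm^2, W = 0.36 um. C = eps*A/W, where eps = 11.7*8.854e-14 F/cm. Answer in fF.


Step 1: eps_Si = 11.7 * 8.854e-14 = 1.035918e-12 F/cm
Step 2: W in cm = 0.36 * 1e-4 = 3.60e-05 cm
Step 3: C = 1.035918e-12 * 3.760e-05 / 3.60e-05 = 1.081959e-12 F
Step 4: C = 1081.96 fF

1081.96


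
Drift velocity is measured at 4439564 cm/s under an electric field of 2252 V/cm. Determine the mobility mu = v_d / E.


Step 1: mu = v_d / E
Step 2: mu = 4439564 / 2252
Step 3: mu = 1971.39 cm^2/(V*s)

1971.39


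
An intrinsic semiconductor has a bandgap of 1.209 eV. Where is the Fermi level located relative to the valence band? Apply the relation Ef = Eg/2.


Step 1: For an intrinsic semiconductor, the Fermi level sits at midgap.
Step 2: Ef = Eg / 2 = 1.209 / 2 = 0.6045 eV

0.6045


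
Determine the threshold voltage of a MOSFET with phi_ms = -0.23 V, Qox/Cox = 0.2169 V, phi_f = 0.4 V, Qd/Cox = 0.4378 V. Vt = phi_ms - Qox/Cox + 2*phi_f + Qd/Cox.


Step 1: Vt = phi_ms - Qox/Cox + 2*phi_f + Qd/Cox
Step 2: Vt = -0.23 - 0.2169 + 2*0.4 + 0.4378
Step 3: Vt = -0.23 - 0.2169 + 0.8 + 0.4378
Step 4: Vt = 0.7909 V

0.7909


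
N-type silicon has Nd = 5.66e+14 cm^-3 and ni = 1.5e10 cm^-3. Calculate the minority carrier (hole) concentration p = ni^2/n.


Step 1: Since Nd >> ni, n ≈ Nd = 5.66e+14 cm^-3
Step 2: p = ni^2 / n = (1.5e10)^2 / 5.66e+14
Step 3: p = 2.25e20 / 5.66e+14 = 3.98e+05 cm^-3

3.98e+05


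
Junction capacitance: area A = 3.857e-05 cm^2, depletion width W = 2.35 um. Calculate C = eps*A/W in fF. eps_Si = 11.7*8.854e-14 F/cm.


Step 1: eps_Si = 11.7 * 8.854e-14 = 1.035918e-12 F/cm
Step 2: W in cm = 2.35 * 1e-4 = 2.35e-04 cm
Step 3: C = 1.035918e-12 * 3.857e-05 / 2.35e-04 = 1.700228e-13 F
Step 4: C = 170.02 fF

170.02


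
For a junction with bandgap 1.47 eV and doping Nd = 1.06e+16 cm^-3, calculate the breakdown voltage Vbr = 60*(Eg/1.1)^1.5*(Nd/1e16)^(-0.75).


Step 1: Eg/1.1 = 1.47/1.1 = 1.336364
Step 2: (Eg/1.1)^1.5 = 1.336364^1.5 = 1.544853
Step 3: (Nd/1e16)^(-0.75) = (1.06)^(-0.75) = 0.957239
Step 4: Vbr = 60 * 1.544853 * 0.957239 = 88.7 V

88.7


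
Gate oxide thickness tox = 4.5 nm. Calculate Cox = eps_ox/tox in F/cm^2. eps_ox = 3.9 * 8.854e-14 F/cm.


Step 1: eps_ox = 3.9 * 8.854e-14 = 3.45306e-13 F/cm
Step 2: tox in cm = 4.5 nm * 1e-7 = 4.5000e-07 cm
Step 3: Cox = 3.45306e-13 / 4.5000e-07 = 7.67e-07 F/cm^2

7.67e-07


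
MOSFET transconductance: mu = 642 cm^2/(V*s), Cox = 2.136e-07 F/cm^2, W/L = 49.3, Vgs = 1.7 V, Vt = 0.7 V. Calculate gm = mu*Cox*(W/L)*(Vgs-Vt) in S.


Step 1: Vov = Vgs - Vt = 1.7 - 0.7 = 1.0 V
Step 2: gm = mu * Cox * (W/L) * Vov
Step 3: gm = 642 * 2.136e-07 * 49.3 * 1.0 = 6.76e-03 S

6.76e-03


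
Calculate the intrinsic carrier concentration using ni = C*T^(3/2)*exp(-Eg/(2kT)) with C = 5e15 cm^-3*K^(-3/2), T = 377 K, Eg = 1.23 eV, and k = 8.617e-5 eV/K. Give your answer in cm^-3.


Step 1: Compute kT = 8.617e-5 * 377 = 0.03248609 eV
Step 2: Exponent = -Eg/(2kT) = -1.23/(2*0.03248609) = -18.93118
Step 3: T^(3/2) = 377^1.5 = 7320.02
Step 4: ni = 5e15 * 7320.02 * exp(-18.93118) = 2.20e+11 cm^-3

2.20e+11


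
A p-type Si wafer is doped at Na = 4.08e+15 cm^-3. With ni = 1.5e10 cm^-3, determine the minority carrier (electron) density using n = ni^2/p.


Step 1: Majority hole concentration p ≈ Na = 4.08e+15 cm^-3
Step 2: n = ni^2 / Na = (1.5e10)^2 / 4.08e+15
Step 3: n = 5.51e+04 cm^-3

5.51e+04


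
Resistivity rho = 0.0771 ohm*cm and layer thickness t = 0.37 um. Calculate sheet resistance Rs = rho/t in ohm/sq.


Step 1: Convert thickness to cm: t = 0.37 um = 3.7000e-05 cm
Step 2: Rs = rho / t = 0.0771 / 3.7000e-05
Step 3: Rs = 2083.8 ohm/sq

2083.8


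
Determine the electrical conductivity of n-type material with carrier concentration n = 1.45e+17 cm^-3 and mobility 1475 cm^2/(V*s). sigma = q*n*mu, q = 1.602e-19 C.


Step 1: sigma = q * n * mu
Step 2: sigma = 1.602e-19 * 1.45e+17 * 1475
Step 3: sigma = 3.426e+01 S/cm

3.426e+01


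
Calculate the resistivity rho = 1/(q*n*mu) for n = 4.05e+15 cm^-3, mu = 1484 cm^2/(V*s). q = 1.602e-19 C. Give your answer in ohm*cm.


Step 1: sigma = q * n * mu = 1.602e-19 * 4.05e+15 * 1484 = 9.62834e-01 S/cm
Step 2: rho = 1 / sigma = 1 / 9.62834e-01 = 1.039 ohm*cm

1.039


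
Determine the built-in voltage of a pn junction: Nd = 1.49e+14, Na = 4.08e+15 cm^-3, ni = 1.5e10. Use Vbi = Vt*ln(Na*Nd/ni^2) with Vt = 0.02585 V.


Step 1: Compute Na*Nd/ni^2 = 4.08e+15 * 1.49e+14 / (1.5e10)^2 = 2.7019e+09
Step 2: ln(2.7019e+09) = 21.7172
Step 3: Vbi = 0.02585 * 21.7172 = 0.561 V

0.561


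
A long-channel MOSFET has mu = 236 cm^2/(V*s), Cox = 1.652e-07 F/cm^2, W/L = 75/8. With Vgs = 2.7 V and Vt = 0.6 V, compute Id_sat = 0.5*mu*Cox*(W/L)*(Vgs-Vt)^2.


Step 1: Overdrive voltage Vov = Vgs - Vt = 2.7 - 0.6 = 2.1 V
Step 2: W/L = 75/8 = 9.375
Step 3: Id = 0.5 * 236 * 1.652e-07 * 9.375 * 2.1^2
Step 4: Id = 8.06e-04 A

8.06e-04


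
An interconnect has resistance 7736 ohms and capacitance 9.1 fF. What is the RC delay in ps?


Step 1: tau = R * C
Step 2: tau = 7736 * 9.1 fF = 7736 * 9.1e-15 F
Step 3: tau = 7.03976e-11 s = 70.3976 ps

70.3976


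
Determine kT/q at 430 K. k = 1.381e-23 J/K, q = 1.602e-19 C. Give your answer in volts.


Step 1: kT = 1.381e-23 * 430 = 5.9383e-21 J
Step 2: Vt = kT/q = 5.9383e-21 / 1.602e-19
Step 3: Vt = 0.03707 V

0.03707


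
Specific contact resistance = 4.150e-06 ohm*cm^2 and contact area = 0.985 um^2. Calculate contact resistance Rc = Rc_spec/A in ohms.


Step 1: Convert area to cm^2: 0.985 um^2 = 9.8500e-09 cm^2
Step 2: Rc = Rc_spec / A = 4.150e-06 / 9.8500e-09
Step 3: Rc = 4.21e+02 ohms

4.21e+02


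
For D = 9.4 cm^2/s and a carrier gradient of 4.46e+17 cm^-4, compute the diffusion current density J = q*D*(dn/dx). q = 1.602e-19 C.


Step 1: J = q * D * (dn/dx)
Step 2: J = 1.602e-19 * 9.4 * 4.46e+17
Step 3: J = 6.72e-01 A/cm^2

6.72e-01


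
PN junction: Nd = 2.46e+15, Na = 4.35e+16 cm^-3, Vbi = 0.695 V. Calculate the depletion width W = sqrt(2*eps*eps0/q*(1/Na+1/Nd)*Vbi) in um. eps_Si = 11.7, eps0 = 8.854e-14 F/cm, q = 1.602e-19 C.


Step 1: 1/Na + 1/Nd = 1/4.35e+16 + 1/2.46e+15 = 4.29493e-16
Step 2: 2*eps*eps0/q = 2*11.7*8.854e-14/1.602e-19 = 1.293281e+07
Step 3: W^2 = 1.293281e+07 * 4.29493e-16 * 0.695 = 3.86041e-09
Step 4: W = sqrt(3.86041e-09) = 6.213e-05 cm = 0.6213 um

0.6213


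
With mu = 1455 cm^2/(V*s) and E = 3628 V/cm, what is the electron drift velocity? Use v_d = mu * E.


Step 1: v_d = mu * E
Step 2: v_d = 1455 * 3628 = 5278740
Step 3: v_d = 5.28e+06 cm/s

5.28e+06


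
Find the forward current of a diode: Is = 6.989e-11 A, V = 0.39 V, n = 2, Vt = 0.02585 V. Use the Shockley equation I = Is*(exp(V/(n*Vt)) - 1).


Step 1: V/(n*Vt) = 0.39/(2*0.02585) = 7.5435
Step 2: exp(7.5435) = 1.8884e+03
Step 3: I = 6.989e-11 * (1.8884e+03 - 1) = 1.32e-07 A

1.32e-07


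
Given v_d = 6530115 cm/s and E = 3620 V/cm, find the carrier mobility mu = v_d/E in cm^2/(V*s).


Step 1: mu = v_d / E
Step 2: mu = 6530115 / 3620
Step 3: mu = 1803.9 cm^2/(V*s)

1803.9


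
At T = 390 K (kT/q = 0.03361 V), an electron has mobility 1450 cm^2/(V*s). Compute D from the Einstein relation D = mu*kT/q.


Step 1: D = mu * (kT/q)
Step 2: D = 1450 * 0.03361
Step 3: D = 48.73 cm^2/s

48.73


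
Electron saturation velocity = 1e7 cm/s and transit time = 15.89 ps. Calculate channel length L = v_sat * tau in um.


Step 1: tau in seconds = 15.89 ps * 1e-12 = 1.5890e-11 s
Step 2: L = v_sat * tau = 1e7 * 1.5890e-11 = 1.5890e-04 cm
Step 3: L in um = 1.5890e-04 * 1e4 = 1.589 um

1.589


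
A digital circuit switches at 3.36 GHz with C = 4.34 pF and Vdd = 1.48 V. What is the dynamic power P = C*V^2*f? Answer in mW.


Step 1: V^2 = 1.48^2 = 2.1904 V^2
Step 2: P = C*V^2*f = 4.34e-12 F * 2.1904 * 3.36e9 Hz
Step 3: P = 3.194128896e-02 W
Step 4: P = 31.941 mW

31.941


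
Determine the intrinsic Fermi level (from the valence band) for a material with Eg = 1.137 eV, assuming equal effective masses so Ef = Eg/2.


Step 1: For an intrinsic semiconductor, the Fermi level sits at midgap.
Step 2: Ef = Eg / 2 = 1.137 / 2 = 0.5685 eV

0.5685


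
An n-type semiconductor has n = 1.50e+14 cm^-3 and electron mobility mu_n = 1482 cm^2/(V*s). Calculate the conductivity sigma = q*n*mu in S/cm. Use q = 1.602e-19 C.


Step 1: sigma = q * n * mu
Step 2: sigma = 1.602e-19 * 1.50e+14 * 1482
Step 3: sigma = 3.561e-02 S/cm

3.561e-02


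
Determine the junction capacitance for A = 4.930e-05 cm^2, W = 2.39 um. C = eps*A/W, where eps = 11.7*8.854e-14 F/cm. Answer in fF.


Step 1: eps_Si = 11.7 * 8.854e-14 = 1.035918e-12 F/cm
Step 2: W in cm = 2.39 * 1e-4 = 2.39e-04 cm
Step 3: C = 1.035918e-12 * 4.930e-05 / 2.39e-04 = 2.136852e-13 F
Step 4: C = 213.69 fF

213.69


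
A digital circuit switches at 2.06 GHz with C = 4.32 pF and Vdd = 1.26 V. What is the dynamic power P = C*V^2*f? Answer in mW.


Step 1: V^2 = 1.26^2 = 1.5876 V^2
Step 2: P = C*V^2*f = 4.32e-12 F * 1.5876 * 2.06e9 Hz
Step 3: P = 1.412836992e-02 W
Step 4: P = 14.128 mW

14.128


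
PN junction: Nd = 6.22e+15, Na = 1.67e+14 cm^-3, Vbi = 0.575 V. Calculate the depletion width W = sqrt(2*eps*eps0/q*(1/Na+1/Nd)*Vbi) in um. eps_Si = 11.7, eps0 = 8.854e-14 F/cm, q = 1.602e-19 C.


Step 1: 1/Na + 1/Nd = 1/1.67e+14 + 1/6.22e+15 = 6.14880e-15
Step 2: 2*eps*eps0/q = 2*11.7*8.854e-14/1.602e-19 = 1.293281e+07
Step 3: W^2 = 1.293281e+07 * 6.14880e-15 * 0.575 = 4.57247e-08
Step 4: W = sqrt(4.57247e-08) = 2.138e-04 cm = 2.138 um

2.138


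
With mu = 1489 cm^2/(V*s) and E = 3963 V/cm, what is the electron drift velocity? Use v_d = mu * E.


Step 1: v_d = mu * E
Step 2: v_d = 1489 * 3963 = 5900907
Step 3: v_d = 5.90e+06 cm/s

5.90e+06


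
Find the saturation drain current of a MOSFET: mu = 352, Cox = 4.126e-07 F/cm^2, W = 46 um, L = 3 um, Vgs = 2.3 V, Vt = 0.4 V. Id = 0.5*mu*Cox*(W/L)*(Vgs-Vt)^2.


Step 1: Overdrive voltage Vov = Vgs - Vt = 2.3 - 0.4 = 1.9 V
Step 2: W/L = 46/3 = 15.3333
Step 3: Id = 0.5 * 352 * 4.126e-07 * 15.3333 * 1.9^2
Step 4: Id = 4.02e-03 A

4.02e-03


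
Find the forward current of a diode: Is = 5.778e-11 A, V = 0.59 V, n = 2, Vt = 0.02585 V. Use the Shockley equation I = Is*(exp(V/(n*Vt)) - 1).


Step 1: V/(n*Vt) = 0.59/(2*0.02585) = 11.4120
Step 2: exp(11.4120) = 9.0400e+04
Step 3: I = 5.778e-11 * (9.0400e+04 - 1) = 5.22e-06 A

5.22e-06


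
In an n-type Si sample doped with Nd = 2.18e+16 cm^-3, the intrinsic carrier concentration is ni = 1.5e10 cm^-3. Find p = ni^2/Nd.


Step 1: Since Nd >> ni, n ≈ Nd = 2.18e+16 cm^-3
Step 2: p = ni^2 / n = (1.5e10)^2 / 2.18e+16
Step 3: p = 2.25e20 / 2.18e+16 = 1.03e+04 cm^-3

1.03e+04


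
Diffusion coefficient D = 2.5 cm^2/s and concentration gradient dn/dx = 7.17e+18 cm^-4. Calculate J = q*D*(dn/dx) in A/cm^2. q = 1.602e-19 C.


Step 1: J = q * D * (dn/dx)
Step 2: J = 1.602e-19 * 2.5 * 7.17e+18
Step 3: J = 2.87e+00 A/cm^2

2.87e+00


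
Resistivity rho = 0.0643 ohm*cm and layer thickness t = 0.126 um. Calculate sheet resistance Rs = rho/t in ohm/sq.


Step 1: Convert thickness to cm: t = 0.126 um = 1.2600e-05 cm
Step 2: Rs = rho / t = 0.0643 / 1.2600e-05
Step 3: Rs = 5103.2 ohm/sq

5103.2


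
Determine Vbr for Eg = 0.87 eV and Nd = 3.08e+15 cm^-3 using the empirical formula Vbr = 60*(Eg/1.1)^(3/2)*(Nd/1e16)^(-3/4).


Step 1: Eg/1.1 = 0.87/1.1 = 0.790909
Step 2: (Eg/1.1)^1.5 = 0.790909^1.5 = 0.703380
Step 3: (Nd/1e16)^(-0.75) = (0.308)^(-0.75) = 2.418728
Step 4: Vbr = 60 * 0.703380 * 2.418728 = 102.1 V

102.1


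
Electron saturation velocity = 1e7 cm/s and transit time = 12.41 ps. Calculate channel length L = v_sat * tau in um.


Step 1: tau in seconds = 12.41 ps * 1e-12 = 1.2410e-11 s
Step 2: L = v_sat * tau = 1e7 * 1.2410e-11 = 1.2410e-04 cm
Step 3: L in um = 1.2410e-04 * 1e4 = 1.241 um

1.241


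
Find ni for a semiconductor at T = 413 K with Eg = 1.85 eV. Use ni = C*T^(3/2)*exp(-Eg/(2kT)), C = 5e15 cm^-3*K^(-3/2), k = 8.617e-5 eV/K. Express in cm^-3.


Step 1: Compute kT = 8.617e-5 * 413 = 0.03558821 eV
Step 2: Exponent = -Eg/(2kT) = -1.85/(2*0.03558821) = -25.99175
Step 3: T^(3/2) = 413^1.5 = 8393.15
Step 4: ni = 5e15 * 8393.15 * exp(-25.99175) = 2.16e+08 cm^-3

2.16e+08


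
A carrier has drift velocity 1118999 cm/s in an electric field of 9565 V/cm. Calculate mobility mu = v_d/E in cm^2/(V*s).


Step 1: mu = v_d / E
Step 2: mu = 1118999 / 9565
Step 3: mu = 116.99 cm^2/(V*s)

116.99


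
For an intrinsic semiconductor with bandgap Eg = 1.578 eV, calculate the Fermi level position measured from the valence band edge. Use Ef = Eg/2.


Step 1: For an intrinsic semiconductor, the Fermi level sits at midgap.
Step 2: Ef = Eg / 2 = 1.578 / 2 = 0.789 eV

0.789


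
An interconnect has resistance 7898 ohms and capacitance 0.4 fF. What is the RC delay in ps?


Step 1: tau = R * C
Step 2: tau = 7898 * 0.4 fF = 7898 * 4.0e-16 F
Step 3: tau = 3.1592e-12 s = 3.1592 ps

3.1592


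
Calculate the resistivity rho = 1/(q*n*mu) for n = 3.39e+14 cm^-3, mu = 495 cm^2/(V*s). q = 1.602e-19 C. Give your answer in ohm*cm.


Step 1: sigma = q * n * mu = 1.602e-19 * 3.39e+14 * 495 = 2.68824e-02 S/cm
Step 2: rho = 1 / sigma = 1 / 2.68824e-02 = 37.2 ohm*cm

37.2


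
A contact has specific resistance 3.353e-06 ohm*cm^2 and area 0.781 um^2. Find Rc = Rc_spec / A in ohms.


Step 1: Convert area to cm^2: 0.781 um^2 = 7.8100e-09 cm^2
Step 2: Rc = Rc_spec / A = 3.353e-06 / 7.8100e-09
Step 3: Rc = 4.29e+02 ohms

4.29e+02


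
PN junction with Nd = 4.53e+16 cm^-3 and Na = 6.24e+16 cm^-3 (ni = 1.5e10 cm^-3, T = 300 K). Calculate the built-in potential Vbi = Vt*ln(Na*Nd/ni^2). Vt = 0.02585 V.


Step 1: Compute Na*Nd/ni^2 = 6.24e+16 * 4.53e+16 / (1.5e10)^2 = 1.2563e+13
Step 2: ln(1.2563e+13) = 30.1618
Step 3: Vbi = 0.02585 * 30.1618 = 0.78 V

0.78


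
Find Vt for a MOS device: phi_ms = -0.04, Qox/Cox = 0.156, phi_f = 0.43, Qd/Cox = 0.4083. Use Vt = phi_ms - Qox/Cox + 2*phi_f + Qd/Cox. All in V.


Step 1: Vt = phi_ms - Qox/Cox + 2*phi_f + Qd/Cox
Step 2: Vt = -0.04 - 0.156 + 2*0.43 + 0.4083
Step 3: Vt = -0.04 - 0.156 + 0.86 + 0.4083
Step 4: Vt = 1.0723 V

1.0723


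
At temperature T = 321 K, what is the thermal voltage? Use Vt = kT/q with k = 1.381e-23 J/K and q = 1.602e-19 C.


Step 1: kT = 1.381e-23 * 321 = 4.43301e-21 J
Step 2: Vt = kT/q = 4.43301e-21 / 1.602e-19
Step 3: Vt = 0.02767 V

0.02767


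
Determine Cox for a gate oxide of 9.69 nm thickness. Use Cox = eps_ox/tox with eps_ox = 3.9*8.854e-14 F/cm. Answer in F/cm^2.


Step 1: eps_ox = 3.9 * 8.854e-14 = 3.45306e-13 F/cm
Step 2: tox in cm = 9.69 nm * 1e-7 = 9.6900e-07 cm
Step 3: Cox = 3.45306e-13 / 9.6900e-07 = 3.56e-07 F/cm^2

3.56e-07


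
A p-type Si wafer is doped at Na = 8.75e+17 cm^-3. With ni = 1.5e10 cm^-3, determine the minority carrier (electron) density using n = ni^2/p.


Step 1: Majority hole concentration p ≈ Na = 8.75e+17 cm^-3
Step 2: n = ni^2 / Na = (1.5e10)^2 / 8.75e+17
Step 3: n = 2.57e+02 cm^-3

2.57e+02


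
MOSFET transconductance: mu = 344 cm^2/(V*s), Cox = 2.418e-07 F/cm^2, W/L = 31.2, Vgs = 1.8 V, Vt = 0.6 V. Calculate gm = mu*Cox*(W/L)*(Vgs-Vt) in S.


Step 1: Vov = Vgs - Vt = 1.8 - 0.6 = 1.2 V
Step 2: gm = mu * Cox * (W/L) * Vov
Step 3: gm = 344 * 2.418e-07 * 31.2 * 1.2 = 3.11e-03 S

3.11e-03


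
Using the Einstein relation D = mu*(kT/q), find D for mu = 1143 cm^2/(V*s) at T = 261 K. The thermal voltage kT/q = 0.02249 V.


Step 1: D = mu * (kT/q)
Step 2: D = 1143 * 0.02249
Step 3: D = 25.71 cm^2/s

25.71


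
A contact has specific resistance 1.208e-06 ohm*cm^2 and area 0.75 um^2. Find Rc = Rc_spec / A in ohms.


Step 1: Convert area to cm^2: 0.75 um^2 = 7.5000e-09 cm^2
Step 2: Rc = Rc_spec / A = 1.208e-06 / 7.5000e-09
Step 3: Rc = 1.61e+02 ohms

1.61e+02


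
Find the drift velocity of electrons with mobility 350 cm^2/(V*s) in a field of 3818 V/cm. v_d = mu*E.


Step 1: v_d = mu * E
Step 2: v_d = 350 * 3818 = 1336300
Step 3: v_d = 1.34e+06 cm/s

1.34e+06


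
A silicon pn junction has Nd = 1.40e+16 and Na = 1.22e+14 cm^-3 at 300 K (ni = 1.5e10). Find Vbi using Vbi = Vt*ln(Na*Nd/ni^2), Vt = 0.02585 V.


Step 1: Compute Na*Nd/ni^2 = 1.22e+14 * 1.40e+16 / (1.5e10)^2 = 7.5911e+09
Step 2: ln(7.5911e+09) = 22.7502
Step 3: Vbi = 0.02585 * 22.7502 = 0.588 V

0.588


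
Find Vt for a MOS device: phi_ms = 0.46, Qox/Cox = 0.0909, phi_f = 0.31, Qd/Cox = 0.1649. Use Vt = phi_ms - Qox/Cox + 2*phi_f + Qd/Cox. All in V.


Step 1: Vt = phi_ms - Qox/Cox + 2*phi_f + Qd/Cox
Step 2: Vt = 0.46 - 0.0909 + 2*0.31 + 0.1649
Step 3: Vt = 0.46 - 0.0909 + 0.62 + 0.1649
Step 4: Vt = 1.154 V

1.154


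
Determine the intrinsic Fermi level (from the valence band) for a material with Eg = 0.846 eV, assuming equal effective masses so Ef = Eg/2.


Step 1: For an intrinsic semiconductor, the Fermi level sits at midgap.
Step 2: Ef = Eg / 2 = 0.846 / 2 = 0.423 eV

0.423


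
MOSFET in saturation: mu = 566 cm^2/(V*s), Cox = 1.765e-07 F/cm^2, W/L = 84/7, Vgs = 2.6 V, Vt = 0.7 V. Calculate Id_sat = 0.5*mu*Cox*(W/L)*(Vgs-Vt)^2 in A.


Step 1: Overdrive voltage Vov = Vgs - Vt = 2.6 - 0.7 = 1.9 V
Step 2: W/L = 84/7 = 12
Step 3: Id = 0.5 * 566 * 1.765e-07 * 12 * 1.9^2
Step 4: Id = 2.16e-03 A

2.16e-03


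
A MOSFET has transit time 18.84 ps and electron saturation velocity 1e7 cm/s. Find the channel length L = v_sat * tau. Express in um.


Step 1: tau in seconds = 18.84 ps * 1e-12 = 1.8840e-11 s
Step 2: L = v_sat * tau = 1e7 * 1.8840e-11 = 1.8840e-04 cm
Step 3: L in um = 1.8840e-04 * 1e4 = 1.884 um

1.884


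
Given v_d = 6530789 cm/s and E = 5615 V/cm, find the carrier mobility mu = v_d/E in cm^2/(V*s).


Step 1: mu = v_d / E
Step 2: mu = 6530789 / 5615
Step 3: mu = 1163.1 cm^2/(V*s)

1163.1


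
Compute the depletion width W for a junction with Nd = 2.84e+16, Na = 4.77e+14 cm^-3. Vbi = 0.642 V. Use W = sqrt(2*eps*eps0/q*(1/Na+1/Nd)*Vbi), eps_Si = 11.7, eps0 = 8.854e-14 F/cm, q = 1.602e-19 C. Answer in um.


Step 1: 1/Na + 1/Nd = 1/4.77e+14 + 1/2.84e+16 = 2.13165e-15
Step 2: 2*eps*eps0/q = 2*11.7*8.854e-14/1.602e-19 = 1.293281e+07
Step 3: W^2 = 1.293281e+07 * 2.13165e-15 * 0.642 = 1.76988e-08
Step 4: W = sqrt(1.76988e-08) = 1.330e-04 cm = 1.33 um

1.33


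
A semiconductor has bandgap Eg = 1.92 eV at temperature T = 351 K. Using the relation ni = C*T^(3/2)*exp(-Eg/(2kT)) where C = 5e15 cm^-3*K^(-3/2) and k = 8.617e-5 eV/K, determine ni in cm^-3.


Step 1: Compute kT = 8.617e-5 * 351 = 0.03024567 eV
Step 2: Exponent = -Eg/(2kT) = -1.92/(2*0.03024567) = -31.74008
Step 3: T^(3/2) = 351^1.5 = 6575.98
Step 4: ni = 5e15 * 6575.98 * exp(-31.74008) = 5.40e+05 cm^-3

5.40e+05


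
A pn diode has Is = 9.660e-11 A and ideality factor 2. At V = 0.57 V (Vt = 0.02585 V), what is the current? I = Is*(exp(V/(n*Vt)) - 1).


Step 1: V/(n*Vt) = 0.57/(2*0.02585) = 11.0251
Step 2: exp(11.0251) = 6.1396e+04
Step 3: I = 9.660e-11 * (6.1396e+04 - 1) = 5.93e-06 A

5.93e-06


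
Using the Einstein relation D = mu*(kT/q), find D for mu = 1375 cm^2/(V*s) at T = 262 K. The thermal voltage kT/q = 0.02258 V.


Step 1: D = mu * (kT/q)
Step 2: D = 1375 * 0.02258
Step 3: D = 31.05 cm^2/s

31.05


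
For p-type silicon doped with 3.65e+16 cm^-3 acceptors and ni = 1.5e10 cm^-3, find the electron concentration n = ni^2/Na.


Step 1: Majority hole concentration p ≈ Na = 3.65e+16 cm^-3
Step 2: n = ni^2 / Na = (1.5e10)^2 / 3.65e+16
Step 3: n = 6.16e+03 cm^-3

6.16e+03


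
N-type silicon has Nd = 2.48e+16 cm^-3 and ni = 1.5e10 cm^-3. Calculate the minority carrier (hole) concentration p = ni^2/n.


Step 1: Since Nd >> ni, n ≈ Nd = 2.48e+16 cm^-3
Step 2: p = ni^2 / n = (1.5e10)^2 / 2.48e+16
Step 3: p = 2.25e20 / 2.48e+16 = 9.07e+03 cm^-3

9.07e+03


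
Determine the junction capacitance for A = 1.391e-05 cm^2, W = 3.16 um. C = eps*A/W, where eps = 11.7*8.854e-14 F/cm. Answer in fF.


Step 1: eps_Si = 11.7 * 8.854e-14 = 1.035918e-12 F/cm
Step 2: W in cm = 3.16 * 1e-4 = 3.16e-04 cm
Step 3: C = 1.035918e-12 * 1.391e-05 / 3.16e-04 = 4.560006e-14 F
Step 4: C = 45.6 fF

45.6


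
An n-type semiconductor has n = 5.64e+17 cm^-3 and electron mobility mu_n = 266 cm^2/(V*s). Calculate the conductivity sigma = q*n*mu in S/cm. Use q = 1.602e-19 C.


Step 1: sigma = q * n * mu
Step 2: sigma = 1.602e-19 * 5.64e+17 * 266
Step 3: sigma = 2.403e+01 S/cm

2.403e+01


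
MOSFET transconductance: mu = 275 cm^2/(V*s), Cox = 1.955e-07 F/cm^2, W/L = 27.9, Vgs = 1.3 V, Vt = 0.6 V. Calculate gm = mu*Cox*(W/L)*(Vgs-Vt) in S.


Step 1: Vov = Vgs - Vt = 1.3 - 0.6 = 0.7 V
Step 2: gm = mu * Cox * (W/L) * Vov
Step 3: gm = 275 * 1.955e-07 * 27.9 * 0.7 = 1.05e-03 S

1.05e-03


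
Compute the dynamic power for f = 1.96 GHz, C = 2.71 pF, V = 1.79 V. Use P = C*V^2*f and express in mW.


Step 1: V^2 = 1.79^2 = 3.2041 V^2
Step 2: P = C*V^2*f = 2.71e-12 F * 3.2041 * 1.96e9 Hz
Step 3: P = 1.701889756e-02 W
Step 4: P = 17.019 mW

17.019


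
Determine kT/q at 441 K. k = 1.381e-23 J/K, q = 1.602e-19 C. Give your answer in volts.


Step 1: kT = 1.381e-23 * 441 = 6.09021e-21 J
Step 2: Vt = kT/q = 6.09021e-21 / 1.602e-19
Step 3: Vt = 0.03802 V

0.03802


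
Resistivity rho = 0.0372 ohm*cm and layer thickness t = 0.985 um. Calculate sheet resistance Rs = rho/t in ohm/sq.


Step 1: Convert thickness to cm: t = 0.985 um = 9.8500e-05 cm
Step 2: Rs = rho / t = 0.0372 / 9.8500e-05
Step 3: Rs = 377.7 ohm/sq

377.7


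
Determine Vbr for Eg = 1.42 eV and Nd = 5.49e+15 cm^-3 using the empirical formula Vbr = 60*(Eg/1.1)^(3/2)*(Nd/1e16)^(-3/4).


Step 1: Eg/1.1 = 1.42/1.1 = 1.290909
Step 2: (Eg/1.1)^1.5 = 1.290909^1.5 = 1.466707
Step 3: (Nd/1e16)^(-0.75) = (0.549)^(-0.75) = 1.567909
Step 4: Vbr = 60 * 1.466707 * 1.567909 = 138.0 V

138.0


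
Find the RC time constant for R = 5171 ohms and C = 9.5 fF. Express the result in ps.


Step 1: tau = R * C
Step 2: tau = 5171 * 9.5 fF = 5171 * 9.5e-15 F
Step 3: tau = 4.91245e-11 s = 49.1245 ps

49.1245


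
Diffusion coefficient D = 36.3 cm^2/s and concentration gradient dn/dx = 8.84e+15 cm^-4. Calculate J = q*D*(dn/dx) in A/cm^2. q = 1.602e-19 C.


Step 1: J = q * D * (dn/dx)
Step 2: J = 1.602e-19 * 36.3 * 8.84e+15
Step 3: J = 5.14e-02 A/cm^2

5.14e-02


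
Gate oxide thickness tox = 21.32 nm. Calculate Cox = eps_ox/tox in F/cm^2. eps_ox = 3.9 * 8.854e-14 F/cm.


Step 1: eps_ox = 3.9 * 8.854e-14 = 3.45306e-13 F/cm
Step 2: tox in cm = 21.32 nm * 1e-7 = 2.1320e-06 cm
Step 3: Cox = 3.45306e-13 / 2.1320e-06 = 1.62e-07 F/cm^2

1.62e-07


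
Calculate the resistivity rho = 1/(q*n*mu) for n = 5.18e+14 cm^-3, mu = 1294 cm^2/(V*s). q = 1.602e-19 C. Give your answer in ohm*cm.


Step 1: sigma = q * n * mu = 1.602e-19 * 5.18e+14 * 1294 = 1.07381e-01 S/cm
Step 2: rho = 1 / sigma = 1 / 1.07381e-01 = 9.313 ohm*cm

9.313


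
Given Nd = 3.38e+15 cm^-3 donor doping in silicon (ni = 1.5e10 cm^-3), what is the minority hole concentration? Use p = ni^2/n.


Step 1: Since Nd >> ni, n ≈ Nd = 3.38e+15 cm^-3
Step 2: p = ni^2 / n = (1.5e10)^2 / 3.38e+15
Step 3: p = 2.25e20 / 3.38e+15 = 6.66e+04 cm^-3

6.66e+04


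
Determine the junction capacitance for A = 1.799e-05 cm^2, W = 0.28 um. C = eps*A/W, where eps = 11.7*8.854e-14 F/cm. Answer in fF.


Step 1: eps_Si = 11.7 * 8.854e-14 = 1.035918e-12 F/cm
Step 2: W in cm = 0.28 * 1e-4 = 2.80e-05 cm
Step 3: C = 1.035918e-12 * 1.799e-05 / 2.80e-05 = 6.655773e-13 F
Step 4: C = 665.58 fF

665.58


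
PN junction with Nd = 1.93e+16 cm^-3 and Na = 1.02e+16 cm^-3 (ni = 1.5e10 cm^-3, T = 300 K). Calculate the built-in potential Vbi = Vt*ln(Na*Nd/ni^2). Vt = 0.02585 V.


Step 1: Compute Na*Nd/ni^2 = 1.02e+16 * 1.93e+16 / (1.5e10)^2 = 8.7493e+11
Step 2: ln(8.7493e+11) = 27.4974
Step 3: Vbi = 0.02585 * 27.4974 = 0.711 V

0.711


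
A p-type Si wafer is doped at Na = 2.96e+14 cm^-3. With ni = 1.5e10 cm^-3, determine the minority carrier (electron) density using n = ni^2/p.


Step 1: Majority hole concentration p ≈ Na = 2.96e+14 cm^-3
Step 2: n = ni^2 / Na = (1.5e10)^2 / 2.96e+14
Step 3: n = 7.60e+05 cm^-3

7.60e+05


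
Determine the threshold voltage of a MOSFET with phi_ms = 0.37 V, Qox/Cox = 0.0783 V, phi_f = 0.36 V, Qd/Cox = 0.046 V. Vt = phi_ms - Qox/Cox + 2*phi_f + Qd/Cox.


Step 1: Vt = phi_ms - Qox/Cox + 2*phi_f + Qd/Cox
Step 2: Vt = 0.37 - 0.0783 + 2*0.36 + 0.046
Step 3: Vt = 0.37 - 0.0783 + 0.72 + 0.046
Step 4: Vt = 1.0577 V

1.0577


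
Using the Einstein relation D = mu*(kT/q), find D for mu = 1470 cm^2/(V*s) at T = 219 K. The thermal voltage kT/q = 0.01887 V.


Step 1: D = mu * (kT/q)
Step 2: D = 1470 * 0.01887
Step 3: D = 27.74 cm^2/s

27.74


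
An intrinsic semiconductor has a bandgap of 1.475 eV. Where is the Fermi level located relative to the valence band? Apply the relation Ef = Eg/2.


Step 1: For an intrinsic semiconductor, the Fermi level sits at midgap.
Step 2: Ef = Eg / 2 = 1.475 / 2 = 0.7375 eV

0.7375


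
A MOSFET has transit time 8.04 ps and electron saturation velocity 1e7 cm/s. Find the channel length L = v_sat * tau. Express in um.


Step 1: tau in seconds = 8.04 ps * 1e-12 = 8.0400e-12 s
Step 2: L = v_sat * tau = 1e7 * 8.0400e-12 = 8.0400e-05 cm
Step 3: L in um = 8.0400e-05 * 1e4 = 0.804 um

0.804


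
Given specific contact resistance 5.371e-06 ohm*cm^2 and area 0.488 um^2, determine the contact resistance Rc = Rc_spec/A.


Step 1: Convert area to cm^2: 0.488 um^2 = 4.8800e-09 cm^2
Step 2: Rc = Rc_spec / A = 5.371e-06 / 4.8800e-09
Step 3: Rc = 1.10e+03 ohms

1.10e+03


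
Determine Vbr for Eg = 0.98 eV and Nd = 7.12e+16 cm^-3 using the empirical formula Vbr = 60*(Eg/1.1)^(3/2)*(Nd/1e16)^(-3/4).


Step 1: Eg/1.1 = 0.98/1.1 = 0.890909
Step 2: (Eg/1.1)^1.5 = 0.890909^1.5 = 0.840911
Step 3: (Nd/1e16)^(-0.75) = (7.12)^(-0.75) = 0.229425
Step 4: Vbr = 60 * 0.840911 * 0.229425 = 11.6 V

11.6


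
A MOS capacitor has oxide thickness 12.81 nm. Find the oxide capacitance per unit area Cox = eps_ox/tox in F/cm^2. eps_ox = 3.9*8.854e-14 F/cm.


Step 1: eps_ox = 3.9 * 8.854e-14 = 3.45306e-13 F/cm
Step 2: tox in cm = 12.81 nm * 1e-7 = 1.2810e-06 cm
Step 3: Cox = 3.45306e-13 / 1.2810e-06 = 2.70e-07 F/cm^2

2.70e-07


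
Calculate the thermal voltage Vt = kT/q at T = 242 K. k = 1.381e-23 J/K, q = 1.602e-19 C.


Step 1: kT = 1.381e-23 * 242 = 3.34202e-21 J
Step 2: Vt = kT/q = 3.34202e-21 / 1.602e-19
Step 3: Vt = 0.02086 V

0.02086


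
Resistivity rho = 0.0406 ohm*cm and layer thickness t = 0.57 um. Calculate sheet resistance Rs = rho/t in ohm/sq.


Step 1: Convert thickness to cm: t = 0.57 um = 5.7000e-05 cm
Step 2: Rs = rho / t = 0.0406 / 5.7000e-05
Step 3: Rs = 712.3 ohm/sq

712.3


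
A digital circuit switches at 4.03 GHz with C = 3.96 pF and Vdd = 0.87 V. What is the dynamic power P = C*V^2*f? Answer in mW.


Step 1: V^2 = 0.87^2 = 0.7569 V^2
Step 2: P = C*V^2*f = 3.96e-12 F * 0.7569 * 4.03e9 Hz
Step 3: P = 1.207921572e-02 W
Step 4: P = 12.079 mW

12.079


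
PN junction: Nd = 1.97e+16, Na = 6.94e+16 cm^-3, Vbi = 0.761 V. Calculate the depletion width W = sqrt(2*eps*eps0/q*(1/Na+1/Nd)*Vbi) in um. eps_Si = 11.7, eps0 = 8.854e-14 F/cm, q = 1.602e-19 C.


Step 1: 1/Na + 1/Nd = 1/6.94e+16 + 1/1.97e+16 = 6.51706e-17
Step 2: 2*eps*eps0/q = 2*11.7*8.854e-14/1.602e-19 = 1.293281e+07
Step 3: W^2 = 1.293281e+07 * 6.51706e-17 * 0.761 = 6.41400e-10
Step 4: W = sqrt(6.41400e-10) = 2.533e-05 cm = 0.2533 um

0.2533


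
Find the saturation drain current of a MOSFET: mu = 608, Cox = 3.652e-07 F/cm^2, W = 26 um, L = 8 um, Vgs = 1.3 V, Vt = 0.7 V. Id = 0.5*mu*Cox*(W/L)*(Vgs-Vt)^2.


Step 1: Overdrive voltage Vov = Vgs - Vt = 1.3 - 0.7 = 0.6 V
Step 2: W/L = 26/8 = 3.25
Step 3: Id = 0.5 * 608 * 3.652e-07 * 3.25 * 0.6^2
Step 4: Id = 1.30e-04 A

1.30e-04


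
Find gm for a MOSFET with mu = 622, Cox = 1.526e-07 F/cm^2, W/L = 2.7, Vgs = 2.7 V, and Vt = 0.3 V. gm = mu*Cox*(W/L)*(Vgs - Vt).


Step 1: Vov = Vgs - Vt = 2.7 - 0.3 = 2.4 V
Step 2: gm = mu * Cox * (W/L) * Vov
Step 3: gm = 622 * 1.526e-07 * 2.7 * 2.4 = 6.15e-04 S

6.15e-04


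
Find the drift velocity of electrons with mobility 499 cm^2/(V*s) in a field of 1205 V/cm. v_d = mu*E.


Step 1: v_d = mu * E
Step 2: v_d = 499 * 1205 = 601295
Step 3: v_d = 6.01e+05 cm/s

6.01e+05


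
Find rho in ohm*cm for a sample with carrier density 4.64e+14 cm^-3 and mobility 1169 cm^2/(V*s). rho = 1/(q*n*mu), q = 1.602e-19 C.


Step 1: sigma = q * n * mu = 1.602e-19 * 4.64e+14 * 1169 = 8.68950e-02 S/cm
Step 2: rho = 1 / sigma = 1 / 8.68950e-02 = 11.51 ohm*cm

11.51


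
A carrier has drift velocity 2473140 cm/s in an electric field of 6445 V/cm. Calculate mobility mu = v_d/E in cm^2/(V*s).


Step 1: mu = v_d / E
Step 2: mu = 2473140 / 6445
Step 3: mu = 383.73 cm^2/(V*s)

383.73


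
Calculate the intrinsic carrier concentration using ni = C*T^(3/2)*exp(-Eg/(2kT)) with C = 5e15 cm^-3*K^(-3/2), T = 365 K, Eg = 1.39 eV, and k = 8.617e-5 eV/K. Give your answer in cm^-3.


Step 1: Compute kT = 8.617e-5 * 365 = 0.03145205 eV
Step 2: Exponent = -Eg/(2kT) = -1.39/(2*0.03145205) = -22.09713
Step 3: T^(3/2) = 365^1.5 = 6973.32
Step 4: ni = 5e15 * 6973.32 * exp(-22.09713) = 8.83e+09 cm^-3

8.83e+09


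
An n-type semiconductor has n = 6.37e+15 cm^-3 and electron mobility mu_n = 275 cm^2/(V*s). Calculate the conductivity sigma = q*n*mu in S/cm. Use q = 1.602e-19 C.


Step 1: sigma = q * n * mu
Step 2: sigma = 1.602e-19 * 6.37e+15 * 275
Step 3: sigma = 2.806e-01 S/cm

2.806e-01


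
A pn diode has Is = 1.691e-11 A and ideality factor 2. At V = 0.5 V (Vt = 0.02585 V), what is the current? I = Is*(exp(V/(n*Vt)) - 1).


Step 1: V/(n*Vt) = 0.5/(2*0.02585) = 9.6712
Step 2: exp(9.6712) = 1.5854e+04
Step 3: I = 1.691e-11 * (1.5854e+04 - 1) = 2.68e-07 A

2.68e-07


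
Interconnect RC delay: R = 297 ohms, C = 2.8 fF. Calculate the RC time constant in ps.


Step 1: tau = R * C
Step 2: tau = 297 * 2.8 fF = 297 * 2.8e-15 F
Step 3: tau = 8.316e-13 s = 0.8316 ps

0.8316


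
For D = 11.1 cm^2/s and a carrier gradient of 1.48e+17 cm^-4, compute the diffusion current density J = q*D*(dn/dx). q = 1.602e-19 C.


Step 1: J = q * D * (dn/dx)
Step 2: J = 1.602e-19 * 11.1 * 1.48e+17
Step 3: J = 2.63e-01 A/cm^2

2.63e-01


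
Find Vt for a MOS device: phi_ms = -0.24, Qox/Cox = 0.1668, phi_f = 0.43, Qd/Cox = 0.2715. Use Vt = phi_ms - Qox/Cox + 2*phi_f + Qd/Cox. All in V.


Step 1: Vt = phi_ms - Qox/Cox + 2*phi_f + Qd/Cox
Step 2: Vt = -0.24 - 0.1668 + 2*0.43 + 0.2715
Step 3: Vt = -0.24 - 0.1668 + 0.86 + 0.2715
Step 4: Vt = 0.7247 V

0.7247


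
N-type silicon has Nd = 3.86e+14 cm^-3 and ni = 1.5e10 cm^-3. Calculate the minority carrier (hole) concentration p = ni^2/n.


Step 1: Since Nd >> ni, n ≈ Nd = 3.86e+14 cm^-3
Step 2: p = ni^2 / n = (1.5e10)^2 / 3.86e+14
Step 3: p = 2.25e20 / 3.86e+14 = 5.83e+05 cm^-3

5.83e+05


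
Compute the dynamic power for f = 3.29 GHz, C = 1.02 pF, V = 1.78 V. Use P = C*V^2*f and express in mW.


Step 1: V^2 = 1.78^2 = 3.1684 V^2
Step 2: P = C*V^2*f = 1.02e-12 F * 3.1684 * 3.29e9 Hz
Step 3: P = 1.063251672e-02 W
Step 4: P = 10.633 mW

10.633


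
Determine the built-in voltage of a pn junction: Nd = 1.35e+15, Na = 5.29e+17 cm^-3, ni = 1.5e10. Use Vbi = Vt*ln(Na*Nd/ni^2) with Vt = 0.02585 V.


Step 1: Compute Na*Nd/ni^2 = 5.29e+17 * 1.35e+15 / (1.5e10)^2 = 3.1740e+12
Step 2: ln(3.1740e+12) = 28.7860
Step 3: Vbi = 0.02585 * 28.7860 = 0.744 V

0.744


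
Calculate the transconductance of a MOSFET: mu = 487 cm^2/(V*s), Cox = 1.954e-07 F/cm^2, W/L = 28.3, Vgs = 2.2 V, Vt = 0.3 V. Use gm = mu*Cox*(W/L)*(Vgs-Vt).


Step 1: Vov = Vgs - Vt = 2.2 - 0.3 = 1.9 V
Step 2: gm = mu * Cox * (W/L) * Vov
Step 3: gm = 487 * 1.954e-07 * 28.3 * 1.9 = 5.12e-03 S

5.12e-03


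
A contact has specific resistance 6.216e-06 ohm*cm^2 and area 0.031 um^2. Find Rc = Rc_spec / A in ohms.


Step 1: Convert area to cm^2: 0.031 um^2 = 3.1000e-10 cm^2
Step 2: Rc = Rc_spec / A = 6.216e-06 / 3.1000e-10
Step 3: Rc = 2.01e+04 ohms

2.01e+04


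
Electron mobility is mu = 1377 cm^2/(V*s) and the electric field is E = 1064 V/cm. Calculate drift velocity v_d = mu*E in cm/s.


Step 1: v_d = mu * E
Step 2: v_d = 1377 * 1064 = 1465128
Step 3: v_d = 1.47e+06 cm/s

1.47e+06


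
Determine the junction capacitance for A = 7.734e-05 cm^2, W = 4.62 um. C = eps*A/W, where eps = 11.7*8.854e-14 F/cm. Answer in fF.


Step 1: eps_Si = 11.7 * 8.854e-14 = 1.035918e-12 F/cm
Step 2: W in cm = 4.62 * 1e-4 = 4.62e-04 cm
Step 3: C = 1.035918e-12 * 7.734e-05 / 4.62e-04 = 1.734154e-13 F
Step 4: C = 173.42 fF

173.42


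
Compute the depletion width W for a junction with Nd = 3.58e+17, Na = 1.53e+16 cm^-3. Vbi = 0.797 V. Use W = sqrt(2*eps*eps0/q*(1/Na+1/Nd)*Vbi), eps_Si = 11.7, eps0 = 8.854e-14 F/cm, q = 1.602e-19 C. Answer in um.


Step 1: 1/Na + 1/Nd = 1/1.53e+16 + 1/3.58e+17 = 6.81528e-17
Step 2: 2*eps*eps0/q = 2*11.7*8.854e-14/1.602e-19 = 1.293281e+07
Step 3: W^2 = 1.293281e+07 * 6.81528e-17 * 0.797 = 7.02482e-10
Step 4: W = sqrt(7.02482e-10) = 2.650e-05 cm = 0.265 um

0.265


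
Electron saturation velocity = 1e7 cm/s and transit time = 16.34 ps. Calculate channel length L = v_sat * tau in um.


Step 1: tau in seconds = 16.34 ps * 1e-12 = 1.6340e-11 s
Step 2: L = v_sat * tau = 1e7 * 1.6340e-11 = 1.6340e-04 cm
Step 3: L in um = 1.6340e-04 * 1e4 = 1.634 um

1.634


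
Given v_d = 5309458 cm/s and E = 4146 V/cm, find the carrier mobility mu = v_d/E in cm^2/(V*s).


Step 1: mu = v_d / E
Step 2: mu = 5309458 / 4146
Step 3: mu = 1280.62 cm^2/(V*s)

1280.62


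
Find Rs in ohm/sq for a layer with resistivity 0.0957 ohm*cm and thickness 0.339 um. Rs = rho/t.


Step 1: Convert thickness to cm: t = 0.339 um = 3.3900e-05 cm
Step 2: Rs = rho / t = 0.0957 / 3.3900e-05
Step 3: Rs = 2823.0 ohm/sq

2823.0


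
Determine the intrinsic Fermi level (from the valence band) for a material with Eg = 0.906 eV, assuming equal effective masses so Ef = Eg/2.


Step 1: For an intrinsic semiconductor, the Fermi level sits at midgap.
Step 2: Ef = Eg / 2 = 0.906 / 2 = 0.453 eV

0.453


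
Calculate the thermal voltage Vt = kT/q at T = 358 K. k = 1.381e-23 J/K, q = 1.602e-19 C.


Step 1: kT = 1.381e-23 * 358 = 4.94398e-21 J
Step 2: Vt = kT/q = 4.94398e-21 / 1.602e-19
Step 3: Vt = 0.03086 V

0.03086


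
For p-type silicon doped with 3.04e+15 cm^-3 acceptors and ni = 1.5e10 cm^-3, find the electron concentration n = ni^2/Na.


Step 1: Majority hole concentration p ≈ Na = 3.04e+15 cm^-3
Step 2: n = ni^2 / Na = (1.5e10)^2 / 3.04e+15
Step 3: n = 7.40e+04 cm^-3

7.40e+04


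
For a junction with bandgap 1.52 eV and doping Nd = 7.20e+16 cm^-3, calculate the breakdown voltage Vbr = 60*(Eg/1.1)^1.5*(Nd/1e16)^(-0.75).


Step 1: Eg/1.1 = 1.52/1.1 = 1.381818
Step 2: (Eg/1.1)^1.5 = 1.381818^1.5 = 1.624337
Step 3: (Nd/1e16)^(-0.75) = (7.2)^(-0.75) = 0.227510
Step 4: Vbr = 60 * 1.624337 * 0.227510 = 22.2 V

22.2


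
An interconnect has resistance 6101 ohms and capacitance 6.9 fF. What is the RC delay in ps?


Step 1: tau = R * C
Step 2: tau = 6101 * 6.9 fF = 6101 * 6.9e-15 F
Step 3: tau = 4.20969e-11 s = 42.0969 ps

42.0969


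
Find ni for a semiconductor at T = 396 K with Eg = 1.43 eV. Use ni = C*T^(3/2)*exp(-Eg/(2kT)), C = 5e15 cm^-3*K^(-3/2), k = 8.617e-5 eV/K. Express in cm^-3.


Step 1: Compute kT = 8.617e-5 * 396 = 0.03412332 eV
Step 2: Exponent = -Eg/(2kT) = -1.43/(2*0.03412332) = -20.95341
Step 3: T^(3/2) = 396^1.5 = 7880.30
Step 4: ni = 5e15 * 7880.30 * exp(-20.95341) = 3.13e+10 cm^-3

3.13e+10


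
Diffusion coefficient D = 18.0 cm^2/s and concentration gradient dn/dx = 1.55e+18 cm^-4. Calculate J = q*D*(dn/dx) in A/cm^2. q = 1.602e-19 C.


Step 1: J = q * D * (dn/dx)
Step 2: J = 1.602e-19 * 18.0 * 1.55e+18
Step 3: J = 4.47e+00 A/cm^2

4.47e+00


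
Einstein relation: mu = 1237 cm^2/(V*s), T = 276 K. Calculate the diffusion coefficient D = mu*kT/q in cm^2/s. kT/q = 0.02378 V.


Step 1: D = mu * (kT/q)
Step 2: D = 1237 * 0.02378
Step 3: D = 29.42 cm^2/s

29.42


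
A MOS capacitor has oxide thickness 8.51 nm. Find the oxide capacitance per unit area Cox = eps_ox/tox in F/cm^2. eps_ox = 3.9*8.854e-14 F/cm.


Step 1: eps_ox = 3.9 * 8.854e-14 = 3.45306e-13 F/cm
Step 2: tox in cm = 8.51 nm * 1e-7 = 8.5100e-07 cm
Step 3: Cox = 3.45306e-13 / 8.5100e-07 = 4.06e-07 F/cm^2

4.06e-07


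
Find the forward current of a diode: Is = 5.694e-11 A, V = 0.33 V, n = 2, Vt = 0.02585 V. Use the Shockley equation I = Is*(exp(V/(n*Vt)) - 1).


Step 1: V/(n*Vt) = 0.33/(2*0.02585) = 6.3830
Step 2: exp(6.3830) = 5.9170e+02
Step 3: I = 5.694e-11 * (5.9170e+02 - 1) = 3.36e-08 A

3.36e-08


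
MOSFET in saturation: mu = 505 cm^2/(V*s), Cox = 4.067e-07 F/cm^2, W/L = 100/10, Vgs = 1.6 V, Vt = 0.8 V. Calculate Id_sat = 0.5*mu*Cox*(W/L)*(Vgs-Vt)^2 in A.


Step 1: Overdrive voltage Vov = Vgs - Vt = 1.6 - 0.8 = 0.8 V
Step 2: W/L = 100/10 = 10
Step 3: Id = 0.5 * 505 * 4.067e-07 * 10 * 0.8^2
Step 4: Id = 6.57e-04 A

6.57e-04


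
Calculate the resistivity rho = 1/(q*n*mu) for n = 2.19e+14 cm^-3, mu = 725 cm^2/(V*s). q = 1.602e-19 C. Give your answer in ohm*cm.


Step 1: sigma = q * n * mu = 1.602e-19 * 2.19e+14 * 725 = 2.54358e-02 S/cm
Step 2: rho = 1 / sigma = 1 / 2.54358e-02 = 39.31 ohm*cm

39.31


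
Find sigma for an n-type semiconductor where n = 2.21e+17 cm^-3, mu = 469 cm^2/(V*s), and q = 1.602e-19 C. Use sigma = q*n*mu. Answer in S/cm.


Step 1: sigma = q * n * mu
Step 2: sigma = 1.602e-19 * 2.21e+17 * 469
Step 3: sigma = 1.660e+01 S/cm

1.660e+01


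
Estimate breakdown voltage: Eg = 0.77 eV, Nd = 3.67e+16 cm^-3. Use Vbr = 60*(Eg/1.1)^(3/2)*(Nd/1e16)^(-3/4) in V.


Step 1: Eg/1.1 = 0.77/1.1 = 0.700000
Step 2: (Eg/1.1)^1.5 = 0.700000^1.5 = 0.585662
Step 3: (Nd/1e16)^(-0.75) = (3.67)^(-0.75) = 0.377138
Step 4: Vbr = 60 * 0.585662 * 0.377138 = 13.3 V

13.3
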